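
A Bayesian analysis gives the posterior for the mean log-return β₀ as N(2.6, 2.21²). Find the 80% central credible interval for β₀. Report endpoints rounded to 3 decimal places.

The posterior is symmetric, so the 80% equal-tailed interval is β₀ = 2.6 ± z·2.21 with z = 1.282.
Half-width: 1.282 × 2.21 = 2.832.
2.6 − 2.832 = -0.232; 2.6 + 2.832 = 5.432.

[-0.232, 5.432]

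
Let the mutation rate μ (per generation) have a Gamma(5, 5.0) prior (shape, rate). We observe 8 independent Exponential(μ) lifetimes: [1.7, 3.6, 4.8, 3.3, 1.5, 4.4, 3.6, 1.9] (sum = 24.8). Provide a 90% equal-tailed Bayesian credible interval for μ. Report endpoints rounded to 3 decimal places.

[0.258, 0.652]

Posterior: Gamma(5+8, 5.0+24.8) = Gamma(13, 29.8) (shape, rate).
Equal-tailed 90% interval: Gamma(13, 29.8) quantiles at 0.05 and 0.95.
Posterior mean ≈ 0.436, SD ≈ 0.121; a Normal approximation gives roughly [0.237, 0.635].
Exact: lower = 0.258; upper = 0.652.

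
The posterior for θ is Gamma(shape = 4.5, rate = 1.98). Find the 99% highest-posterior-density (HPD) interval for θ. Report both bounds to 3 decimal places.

The posterior is unimodal and skewed, so the HPD interval has equal density at both endpoints and is the shortest 99% interval.
Solving f(0.283) = f(5.538) with F(5.538) − F(0.283) = 0.99 gives [0.283, 5.538].
For comparison, the equal-tailed interval is [0.438, 5.957]; the HPD is narrower and shifted toward the mode.

[0.283, 5.538]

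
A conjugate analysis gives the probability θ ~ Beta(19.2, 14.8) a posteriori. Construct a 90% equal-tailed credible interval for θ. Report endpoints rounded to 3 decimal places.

Posterior: Beta(19.2, 14.8).
Equal-tailed 90% interval: the 0.05 and 0.95 quantiles of Beta(19.2, 14.8).
Posterior mean ≈ 0.565, SD ≈ 0.084; a Normal approximation gives roughly [0.427, 0.703].
Exact: F⁻¹(0.05) = 0.424; F⁻¹(0.95) = 0.701.

[0.424, 0.701]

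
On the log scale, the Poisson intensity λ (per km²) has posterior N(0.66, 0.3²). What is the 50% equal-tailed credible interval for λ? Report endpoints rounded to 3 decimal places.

[1.580, 2.369]

On the log scale the 50% interval is 0.66 ± 0.674 × 0.3 = [0.4577, 0.8623].
Exponentiate: [e^0.4577, e^0.8623] = [1.580, 2.369].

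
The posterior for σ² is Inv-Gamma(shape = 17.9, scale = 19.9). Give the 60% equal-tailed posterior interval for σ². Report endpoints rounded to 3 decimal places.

[0.933, 1.394]

Inverse-Gamma(17.9, 19.9) quantiles: F⁻¹(0.2) and F⁻¹(0.8).
Equivalently, 1/σ² ~ Gamma(17.9, rate = 19.9); invert its 0.8 and 0.2 quantiles.
Posterior mean ≈ 1.178, SD ≈ 0.295; a Normal approximation gives roughly [0.929, 1.426].
Exact: lower = 0.933; upper = 1.394.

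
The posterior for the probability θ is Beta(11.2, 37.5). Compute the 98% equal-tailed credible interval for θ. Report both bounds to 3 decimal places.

Posterior: Beta(11.2, 37.5).
Equal-tailed 98% interval: the 0.01 and 0.99 quantiles of Beta(11.2, 37.5).
Posterior mean ≈ 0.230, SD ≈ 0.060; a Normal approximation gives roughly [0.091, 0.369].
Exact: F⁻¹(0.01) = 0.109; F⁻¹(0.99) = 0.383.

[0.109, 0.383]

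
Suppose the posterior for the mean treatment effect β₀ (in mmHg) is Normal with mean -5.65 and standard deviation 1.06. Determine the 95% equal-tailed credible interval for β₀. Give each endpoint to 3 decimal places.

The posterior is symmetric, so the 95% equal-tailed interval is β₀ = -5.65 ± z·1.06 with z = 1.960.
Half-width: 1.960 × 1.06 = 2.078.
-5.65 − 2.078 = -7.728; -5.65 + 2.078 = -3.572.

[-7.728, -3.572]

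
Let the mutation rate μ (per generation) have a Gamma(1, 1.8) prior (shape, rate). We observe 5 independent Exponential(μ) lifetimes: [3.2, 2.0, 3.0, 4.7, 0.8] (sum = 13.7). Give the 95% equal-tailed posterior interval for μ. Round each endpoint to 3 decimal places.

Posterior: Gamma(1+5, 1.8+13.7) = Gamma(6, 15.5) (shape, rate).
Equal-tailed 95% interval: Gamma(6, 15.5) quantiles at 0.025 and 0.975.
Posterior mean ≈ 0.387, SD ≈ 0.158; a Normal approximation gives roughly [0.077, 0.697].
Exact: lower = 0.142; upper = 0.753.

[0.142, 0.753]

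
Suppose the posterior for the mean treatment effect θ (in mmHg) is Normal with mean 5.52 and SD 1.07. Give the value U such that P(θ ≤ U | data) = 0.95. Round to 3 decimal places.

7.280

Need U with P(θ ≤ U) = 0.95: U = 5.52 + z_{0.05}·1.07.
z = 1.645; U = 5.52 + 1.645 × 1.07 = 7.280.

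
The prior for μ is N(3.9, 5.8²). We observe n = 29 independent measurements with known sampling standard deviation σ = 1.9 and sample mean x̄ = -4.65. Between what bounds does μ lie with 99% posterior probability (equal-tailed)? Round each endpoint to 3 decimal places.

[-5.526, -3.711]

Posterior precision = 1/5.8² + 29/1.9² = 0.0297 + 8.0332 = 8.0630, so posterior SD = 0.3522.
Posterior mean = (3.9/5.8² + 29·-4.65/1.9²) / 8.0630 = -4.6185.
Interval: -4.6185 ± 2.576 × 0.3522 → [-5.526, -3.711].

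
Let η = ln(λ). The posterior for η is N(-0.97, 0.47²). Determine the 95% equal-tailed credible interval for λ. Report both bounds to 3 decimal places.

On the log scale the 95% interval is -0.97 ± 1.960 × 0.47 = [-1.8912, -0.0488].
Exponentiate: [e^-1.8912, e^-0.0488] = [0.151, 0.952].

[0.151, 0.952]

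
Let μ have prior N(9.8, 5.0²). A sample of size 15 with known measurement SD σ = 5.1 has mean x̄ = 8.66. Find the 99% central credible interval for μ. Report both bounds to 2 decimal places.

Posterior precision = 1/5.0² + 15/5.1² = 0.0400 + 0.5767 = 0.6167, so posterior SD = 1.2734.
Posterior mean = (9.8/5.0² + 15·8.66/5.1²) / 0.6167 = 8.7339.
Interval: 8.7339 ± 2.576 × 1.2734 → [5.45, 12.01].

[5.45, 12.01]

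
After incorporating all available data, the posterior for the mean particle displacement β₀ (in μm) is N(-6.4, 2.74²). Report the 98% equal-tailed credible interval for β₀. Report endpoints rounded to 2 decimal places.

The posterior is symmetric, so the 98% equal-tailed interval is β₀ = -6.4 ± z·2.74 with z = 2.326.
Half-width: 2.326 × 2.74 = 6.37.
-6.4 − 6.37 = -12.77; -6.4 + 6.37 = -0.03.

[-12.77, -0.03]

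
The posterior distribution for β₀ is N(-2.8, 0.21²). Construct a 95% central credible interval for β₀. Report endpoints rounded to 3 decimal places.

[-3.212, -2.388]

The posterior is symmetric, so the 95% equal-tailed interval is β₀ = -2.8 ± z·0.21 with z = 1.960.
Half-width: 1.960 × 0.21 = 0.412.
-2.8 − 0.412 = -3.212; -2.8 + 0.412 = -2.388.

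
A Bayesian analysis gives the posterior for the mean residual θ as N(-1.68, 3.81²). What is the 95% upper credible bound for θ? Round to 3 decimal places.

4.587

Need U with P(θ ≤ U) = 0.95: U = -1.68 + z_{0.05}·3.81.
z = 1.645; U = -1.68 + 1.645 × 3.81 = 4.587.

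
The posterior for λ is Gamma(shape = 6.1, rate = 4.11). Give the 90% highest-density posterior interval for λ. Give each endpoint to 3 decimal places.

[0.534, 2.399]

The posterior is unimodal and skewed, so the HPD interval has equal density at both endpoints and is the shortest 90% interval.
Solving f(0.534) = f(2.399) with F(2.399) − F(0.534) = 0.90 gives [0.534, 2.399].
For comparison, the equal-tailed interval is [0.652, 2.591]; the HPD is narrower and shifted toward the mode.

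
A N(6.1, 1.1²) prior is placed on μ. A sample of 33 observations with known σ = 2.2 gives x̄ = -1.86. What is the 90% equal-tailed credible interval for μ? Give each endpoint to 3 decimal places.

[-1.594, -0.405]

Posterior precision = 1/1.1² + 33/2.2² = 0.8264 + 6.8182 = 7.6446, so posterior SD = 0.3617.
Posterior mean = (6.1/1.1² + 33·-1.86/2.2²) / 7.6446 = -0.9995.
Interval: -0.9995 ± 1.645 × 0.3617 → [-1.594, -0.405].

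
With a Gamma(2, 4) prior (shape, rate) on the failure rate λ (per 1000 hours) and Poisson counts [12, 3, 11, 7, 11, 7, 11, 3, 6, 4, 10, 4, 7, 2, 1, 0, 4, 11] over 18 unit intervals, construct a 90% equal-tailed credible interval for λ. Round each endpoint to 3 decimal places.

[4.494, 6.103]

Posterior: Gamma(2+114, 4+18) = Gamma(116, 22) (shape, rate).
Equal-tailed 90% interval: Gamma(116, 22) quantiles at 0.05 and 0.95.
Posterior mean ≈ 5.273, SD ≈ 0.490; a Normal approximation gives roughly [4.467, 6.078].
Exact: lower = 4.494; upper = 6.103.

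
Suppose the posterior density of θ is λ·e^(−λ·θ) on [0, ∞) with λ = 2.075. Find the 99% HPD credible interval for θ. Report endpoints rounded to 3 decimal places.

[0.000, 2.219]

The exponential density is strictly decreasing on [0, ∞), so the HPD interval is anchored at 0: [0, q] with P(θ ≤ q) = 0.99.
q = −ln(1 − 0.99) / 2.075 = 4.6052 / 2.075 = 2.219.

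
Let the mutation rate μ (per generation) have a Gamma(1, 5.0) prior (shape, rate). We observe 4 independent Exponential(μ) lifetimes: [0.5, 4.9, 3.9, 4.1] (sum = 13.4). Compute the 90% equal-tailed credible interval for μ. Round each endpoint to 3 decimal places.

Posterior: Gamma(1+4, 5.0+13.4) = Gamma(5, 18.4) (shape, rate).
Equal-tailed 90% interval: Gamma(5, 18.4) quantiles at 0.05 and 0.95.
Posterior mean ≈ 0.272, SD ≈ 0.122; a Normal approximation gives roughly [0.072, 0.472].
Exact: lower = 0.107; upper = 0.497.

[0.107, 0.497]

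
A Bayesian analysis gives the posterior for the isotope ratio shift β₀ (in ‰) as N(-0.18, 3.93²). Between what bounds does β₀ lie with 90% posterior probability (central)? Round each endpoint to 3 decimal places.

The posterior is symmetric, so the 90% equal-tailed interval is β₀ = -0.18 ± z·3.93 with z = 1.645.
Half-width: 1.645 × 3.93 = 6.464.
-0.18 − 6.464 = -6.644; -0.18 + 6.464 = 6.284.

[-6.644, 6.284]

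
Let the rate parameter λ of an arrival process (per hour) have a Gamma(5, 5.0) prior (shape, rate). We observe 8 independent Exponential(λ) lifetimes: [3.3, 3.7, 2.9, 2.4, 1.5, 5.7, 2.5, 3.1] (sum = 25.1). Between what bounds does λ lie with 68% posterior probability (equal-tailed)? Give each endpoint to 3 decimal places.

Posterior: Gamma(5+8, 5.0+25.1) = Gamma(13, 30.1) (shape, rate).
Equal-tailed 68% interval: Gamma(13, 30.1) quantiles at 0.16 and 0.84.
Posterior mean ≈ 0.432, SD ≈ 0.120; a Normal approximation gives roughly [0.313, 0.551].
Exact: lower = 0.314; upper = 0.549.

[0.314, 0.549]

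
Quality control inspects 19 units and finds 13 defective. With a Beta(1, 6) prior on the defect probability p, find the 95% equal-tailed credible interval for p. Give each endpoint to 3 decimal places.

Posterior: Beta(1+13, 6+6) = Beta(14, 12).
Equal-tailed 95% interval: the 0.025 and 0.975 quantiles of Beta(14, 12).
Posterior mean ≈ 0.538, SD ≈ 0.096; a Normal approximation gives roughly [0.350, 0.727].
Exact: F⁻¹(0.025) = 0.349; F⁻¹(0.975) = 0.722.

[0.349, 0.722]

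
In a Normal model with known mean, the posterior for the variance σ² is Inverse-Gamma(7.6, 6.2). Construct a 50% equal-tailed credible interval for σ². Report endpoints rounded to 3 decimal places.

Inverse-Gamma(7.6, 6.2) quantiles: F⁻¹(0.25) and F⁻¹(0.75).
Equivalently, 1/σ² ~ Gamma(7.6, rate = 6.2); invert its 0.75 and 0.25 quantiles.
Posterior mean ≈ 0.939, SD ≈ 0.397; a Normal approximation gives roughly [0.672, 1.207].
Exact: lower = 0.671; upper = 1.106.

[0.671, 1.106]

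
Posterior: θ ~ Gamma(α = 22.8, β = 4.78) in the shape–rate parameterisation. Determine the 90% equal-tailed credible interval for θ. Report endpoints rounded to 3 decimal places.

[3.254, 6.523]

Posterior: Gamma(shape 22.8, rate 4.78).
Equal-tailed 90% interval: Gamma(22.8, 4.78) quantiles at 0.05 and 0.95.
Posterior mean ≈ 4.770, SD ≈ 0.999; a Normal approximation gives roughly [3.127, 6.413].
Exact: lower = 3.254; upper = 6.523.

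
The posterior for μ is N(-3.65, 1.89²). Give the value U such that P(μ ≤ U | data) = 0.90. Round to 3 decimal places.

Need U with P(μ ≤ U) = 0.90: U = -3.65 + z_{0.1}·1.89.
z = 1.282; U = -3.65 + 1.282 × 1.89 = -1.228.

-1.228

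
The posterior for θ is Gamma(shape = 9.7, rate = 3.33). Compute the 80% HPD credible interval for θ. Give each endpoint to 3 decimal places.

[1.628, 3.932]

The posterior is unimodal and skewed, so the HPD interval has equal density at both endpoints and is the shortest 80% interval.
Solving f(1.628) = f(3.932) with F(3.932) − F(1.628) = 0.80 gives [1.628, 3.932].
For comparison, the equal-tailed interval is [1.797, 4.157]; the HPD is narrower and shifted toward the mode.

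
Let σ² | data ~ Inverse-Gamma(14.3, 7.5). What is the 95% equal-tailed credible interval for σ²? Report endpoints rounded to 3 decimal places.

[0.332, 0.952]

Inverse-Gamma(14.3, 7.5) quantiles: F⁻¹(0.025) and F⁻¹(0.975).
Equivalently, 1/σ² ~ Gamma(14.3, rate = 7.5); invert its 0.975 and 0.025 quantiles.
Posterior mean ≈ 0.564, SD ≈ 0.161; a Normal approximation gives roughly [0.249, 0.879].
Exact: lower = 0.332; upper = 0.952.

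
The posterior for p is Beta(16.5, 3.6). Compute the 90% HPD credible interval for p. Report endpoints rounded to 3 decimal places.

The posterior is unimodal and skewed, so the HPD interval has equal density at both endpoints and is the shortest 90% interval.
Solving f(0.694) = f(0.954) with F(0.954) − F(0.694) = 0.90 gives [0.694, 0.954].
For comparison, the equal-tailed interval is [0.667, 0.938]; the HPD is narrower and shifted toward the mode.

[0.694, 0.954]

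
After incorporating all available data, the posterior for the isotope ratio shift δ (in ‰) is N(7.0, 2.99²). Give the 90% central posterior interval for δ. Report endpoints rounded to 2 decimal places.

[2.08, 11.92]

The posterior is symmetric, so the 90% equal-tailed interval is δ = 7.0 ± z·2.99 with z = 1.645.
Half-width: 1.645 × 2.99 = 4.92.
7.0 − 4.92 = 2.08; 7.0 + 4.92 = 11.92.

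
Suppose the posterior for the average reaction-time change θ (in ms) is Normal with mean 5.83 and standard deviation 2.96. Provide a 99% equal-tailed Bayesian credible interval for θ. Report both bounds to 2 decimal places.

The posterior is symmetric, so the 99% equal-tailed interval is θ = 5.83 ± z·2.96 with z = 2.576.
Half-width: 2.576 × 2.96 = 7.62.
5.83 − 7.62 = -1.79; 5.83 + 7.62 = 13.45.

[-1.79, 13.45]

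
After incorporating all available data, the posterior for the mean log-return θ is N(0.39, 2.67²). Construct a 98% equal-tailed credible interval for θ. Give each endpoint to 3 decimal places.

[-5.821, 6.601]

The posterior is symmetric, so the 98% equal-tailed interval is θ = 0.39 ± z·2.67 with z = 2.326.
Half-width: 2.326 × 2.67 = 6.211.
0.39 − 6.211 = -5.821; 0.39 + 6.211 = 6.601.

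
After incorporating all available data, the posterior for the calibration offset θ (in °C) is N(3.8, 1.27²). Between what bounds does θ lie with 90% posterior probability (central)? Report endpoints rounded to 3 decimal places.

The posterior is symmetric, so the 90% equal-tailed interval is θ = 3.8 ± z·1.27 with z = 1.645.
Half-width: 1.645 × 1.27 = 2.089.
3.8 − 2.089 = 1.711; 3.8 + 2.089 = 5.889.

[1.711, 5.889]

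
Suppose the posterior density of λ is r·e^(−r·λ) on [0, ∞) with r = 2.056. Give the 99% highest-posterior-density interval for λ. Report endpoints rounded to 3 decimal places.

The exponential density is strictly decreasing on [0, ∞), so the HPD interval is anchored at 0: [0, q] with P(λ ≤ q) = 0.99.
q = −ln(1 − 0.99) / 2.056 = 4.6052 / 2.056 = 2.240.

[0.000, 2.240]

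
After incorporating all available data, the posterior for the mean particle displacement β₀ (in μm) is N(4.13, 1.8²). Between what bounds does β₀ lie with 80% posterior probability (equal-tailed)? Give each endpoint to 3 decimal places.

The posterior is symmetric, so the 80% equal-tailed interval is β₀ = 4.13 ± z·1.8 with z = 1.282.
Half-width: 1.282 × 1.8 = 2.307.
4.13 − 2.307 = 1.823; 4.13 + 2.307 = 6.437.

[1.823, 6.437]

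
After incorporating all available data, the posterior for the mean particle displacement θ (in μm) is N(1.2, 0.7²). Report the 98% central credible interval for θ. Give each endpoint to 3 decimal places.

[-0.428, 2.828]

The posterior is symmetric, so the 98% equal-tailed interval is θ = 1.2 ± z·0.7 with z = 2.326.
Half-width: 2.326 × 0.7 = 1.628.
1.2 − 1.628 = -0.428; 1.2 + 1.628 = 2.828.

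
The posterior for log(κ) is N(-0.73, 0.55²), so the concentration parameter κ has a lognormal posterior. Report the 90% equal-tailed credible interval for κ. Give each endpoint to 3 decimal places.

On the log scale the 90% interval is -0.73 ± 1.645 × 0.55 = [-1.6347, 0.1747].
Exponentiate: [e^-1.6347, e^0.1747] = [0.195, 1.191].

[0.195, 1.191]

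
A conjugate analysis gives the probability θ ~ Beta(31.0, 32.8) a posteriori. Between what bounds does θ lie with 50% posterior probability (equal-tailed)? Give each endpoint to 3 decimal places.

[0.444, 0.528]

Posterior: Beta(31.0, 32.8).
Equal-tailed 50% interval: the 0.25 and 0.75 quantiles of Beta(31.0, 32.8).
Posterior mean ≈ 0.486, SD ≈ 0.062; a Normal approximation gives roughly [0.444, 0.528].
Exact: F⁻¹(0.25) = 0.444; F⁻¹(0.75) = 0.528.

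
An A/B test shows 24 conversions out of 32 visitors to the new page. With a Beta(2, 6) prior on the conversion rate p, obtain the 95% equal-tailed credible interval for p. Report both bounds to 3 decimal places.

[0.498, 0.788]

Posterior: Beta(2+24, 6+8) = Beta(26, 14).
Equal-tailed 95% interval: the 0.025 and 0.975 quantiles of Beta(26, 14).
Posterior mean ≈ 0.650, SD ≈ 0.074; a Normal approximation gives roughly [0.504, 0.796].
Exact: F⁻¹(0.025) = 0.498; F⁻¹(0.975) = 0.788.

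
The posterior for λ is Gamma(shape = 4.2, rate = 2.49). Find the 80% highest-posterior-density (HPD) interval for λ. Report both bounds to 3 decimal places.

The posterior is unimodal and skewed, so the HPD interval has equal density at both endpoints and is the shortest 80% interval.
Solving f(0.556) = f(2.474) with F(2.474) − F(0.556) = 0.80 gives [0.556, 2.474].
For comparison, the equal-tailed interval is [0.755, 2.790]; the HPD is narrower and shifted toward the mode.

[0.556, 2.474]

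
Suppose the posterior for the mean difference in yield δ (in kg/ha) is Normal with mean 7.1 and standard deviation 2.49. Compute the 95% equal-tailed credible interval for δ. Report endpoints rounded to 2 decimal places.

[2.22, 11.98]

The posterior is symmetric, so the 95% equal-tailed interval is δ = 7.1 ± z·2.49 with z = 1.960.
Half-width: 1.960 × 2.49 = 4.88.
7.1 − 4.88 = 2.22; 7.1 + 4.88 = 11.98.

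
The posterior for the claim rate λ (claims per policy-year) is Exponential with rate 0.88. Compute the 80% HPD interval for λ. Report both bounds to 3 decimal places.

The exponential density is strictly decreasing on [0, ∞), so the HPD interval is anchored at 0: [0, q] with P(λ ≤ q) = 0.80.
q = −ln(1 − 0.80) / 0.88 = 1.6094 / 0.88 = 1.829.

[0.000, 1.829]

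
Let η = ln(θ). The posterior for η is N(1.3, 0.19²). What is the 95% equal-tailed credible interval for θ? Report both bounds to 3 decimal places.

On the log scale the 95% interval is 1.3 ± 1.960 × 0.19 = [0.9276, 1.6724].
Exponentiate: [e^0.9276, e^1.6724] = [2.528, 5.325].

[2.528, 5.325]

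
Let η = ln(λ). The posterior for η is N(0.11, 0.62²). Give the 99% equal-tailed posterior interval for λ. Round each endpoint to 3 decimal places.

[0.226, 5.512]

On the log scale the 99% interval is 0.11 ± 2.576 × 0.62 = [-1.4870, 1.7070].
Exponentiate: [e^-1.4870, e^1.7070] = [0.226, 5.512].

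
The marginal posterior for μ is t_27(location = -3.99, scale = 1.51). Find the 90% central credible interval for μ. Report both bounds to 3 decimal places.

The t_27 distribution is symmetric; the 90% interval is -3.99 ± t·1.51 with t_{0.95,27} = 1.703.
Half-width: 1.703 × 1.51 = 2.572.
-3.99 − 2.572 = -6.562; -3.99 + 2.572 = -1.418.

[-6.562, -1.418]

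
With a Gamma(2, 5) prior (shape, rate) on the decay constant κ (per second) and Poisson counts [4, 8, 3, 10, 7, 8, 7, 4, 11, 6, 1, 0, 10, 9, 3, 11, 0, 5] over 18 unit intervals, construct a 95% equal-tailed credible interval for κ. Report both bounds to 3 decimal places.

Posterior: Gamma(2+107, 5+18) = Gamma(109, 23) (shape, rate).
Equal-tailed 95% interval: Gamma(109, 23) quantiles at 0.025 and 0.975.
Posterior mean ≈ 4.739, SD ≈ 0.454; a Normal approximation gives roughly [3.849, 5.629].
Exact: lower = 3.891; upper = 5.669.

[3.891, 5.669]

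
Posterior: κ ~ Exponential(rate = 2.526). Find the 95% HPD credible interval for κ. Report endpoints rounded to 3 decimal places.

The exponential density is strictly decreasing on [0, ∞), so the HPD interval is anchored at 0: [0, q] with P(κ ≤ q) = 0.95.
q = −ln(1 − 0.95) / 2.526 = 2.9957 / 2.526 = 1.186.

[0.000, 1.186]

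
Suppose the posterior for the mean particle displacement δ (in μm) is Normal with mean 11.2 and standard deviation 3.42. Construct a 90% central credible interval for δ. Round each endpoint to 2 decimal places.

[5.57, 16.83]

The posterior is symmetric, so the 90% equal-tailed interval is δ = 11.2 ± z·3.42 with z = 1.645.
Half-width: 1.645 × 3.42 = 5.63.
11.2 − 5.63 = 5.57; 11.2 + 5.63 = 16.83.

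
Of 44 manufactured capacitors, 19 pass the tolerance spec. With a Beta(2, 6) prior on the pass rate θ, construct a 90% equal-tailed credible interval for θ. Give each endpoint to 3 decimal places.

[0.295, 0.517]

Posterior: Beta(2+19, 6+25) = Beta(21, 31).
Equal-tailed 90% interval: the 0.05 and 0.95 quantiles of Beta(21, 31).
Posterior mean ≈ 0.404, SD ≈ 0.067; a Normal approximation gives roughly [0.293, 0.515].
Exact: F⁻¹(0.05) = 0.295; F⁻¹(0.95) = 0.517.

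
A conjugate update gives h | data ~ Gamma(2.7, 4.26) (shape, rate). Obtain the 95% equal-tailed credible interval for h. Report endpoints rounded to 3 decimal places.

Posterior: Gamma(shape 2.7, rate 4.26).
Equal-tailed 95% interval: Gamma(2.7, 4.26) quantiles at 0.025 and 0.975.
Posterior mean ≈ 0.634, SD ≈ 0.386; a Normal approximation gives roughly [-0.122, 1.390].
Exact: lower = 0.116; upper = 1.583.

[0.116, 1.583]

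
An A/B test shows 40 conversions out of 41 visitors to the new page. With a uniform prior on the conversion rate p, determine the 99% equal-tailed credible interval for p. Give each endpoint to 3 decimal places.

[0.836, 0.998]

Posterior: Beta(1+40, 1+1) = Beta(41, 2).
Equal-tailed 99% interval: the 0.005 and 0.995 quantiles of Beta(41, 2).
Posterior mean ≈ 0.953, SD ≈ 0.032; a Normal approximation gives roughly [0.872, 1.035].
Exact: F⁻¹(0.005) = 0.836; F⁻¹(0.995) = 0.998.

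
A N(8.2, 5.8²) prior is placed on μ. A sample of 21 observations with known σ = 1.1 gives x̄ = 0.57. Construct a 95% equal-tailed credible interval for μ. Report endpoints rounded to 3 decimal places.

[0.113, 1.053]

Posterior precision = 1/5.8² + 21/1.1² = 0.0297 + 17.3554 = 17.3851, so posterior SD = 0.2398.
Posterior mean = (8.2/5.8² + 21·0.57/1.1²) / 17.3851 = 0.5830.
Interval: 0.5830 ± 1.960 × 0.2398 → [0.113, 1.053].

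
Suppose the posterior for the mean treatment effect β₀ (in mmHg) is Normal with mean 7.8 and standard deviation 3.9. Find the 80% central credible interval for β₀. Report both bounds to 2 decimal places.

The posterior is symmetric, so the 80% equal-tailed interval is β₀ = 7.8 ± z·3.9 with z = 1.282.
Half-width: 1.282 × 3.9 = 5.00.
7.8 − 5.00 = 2.80; 7.8 + 5.00 = 12.80.

[2.80, 12.80]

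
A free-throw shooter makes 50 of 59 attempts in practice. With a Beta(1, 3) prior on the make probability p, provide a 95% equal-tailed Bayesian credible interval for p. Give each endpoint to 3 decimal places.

Posterior: Beta(1+50, 3+9) = Beta(51, 12).
Equal-tailed 95% interval: the 0.025 and 0.975 quantiles of Beta(51, 12).
Posterior mean ≈ 0.810, SD ≈ 0.049; a Normal approximation gives roughly [0.713, 0.906].
Exact: F⁻¹(0.025) = 0.705; F⁻¹(0.975) = 0.896.

[0.705, 0.896]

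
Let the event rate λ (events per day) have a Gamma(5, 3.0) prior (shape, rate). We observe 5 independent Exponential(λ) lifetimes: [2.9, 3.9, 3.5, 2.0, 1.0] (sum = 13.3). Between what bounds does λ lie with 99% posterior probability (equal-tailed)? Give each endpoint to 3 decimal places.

Posterior: Gamma(5+5, 3.0+13.3) = Gamma(10, 16.3) (shape, rate).
Equal-tailed 99% interval: Gamma(10, 16.3) quantiles at 0.005 and 0.995.
Posterior mean ≈ 0.613, SD ≈ 0.194; a Normal approximation gives roughly [0.114, 1.113].
Exact: lower = 0.228; upper = 1.227.

[0.228, 1.227]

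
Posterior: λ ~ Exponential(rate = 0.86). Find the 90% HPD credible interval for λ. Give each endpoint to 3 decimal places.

The exponential density is strictly decreasing on [0, ∞), so the HPD interval is anchored at 0: [0, q] with P(λ ≤ q) = 0.90.
q = −ln(1 − 0.90) / 0.86 = 2.3026 / 0.86 = 2.677.

[0.000, 2.677]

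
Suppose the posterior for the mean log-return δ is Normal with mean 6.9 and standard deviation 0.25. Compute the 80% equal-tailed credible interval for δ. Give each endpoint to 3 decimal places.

The posterior is symmetric, so the 80% equal-tailed interval is δ = 6.9 ± z·0.25 with z = 1.282.
Half-width: 1.282 × 0.25 = 0.320.
6.9 − 0.320 = 6.580; 6.9 + 0.320 = 7.220.

[6.580, 7.220]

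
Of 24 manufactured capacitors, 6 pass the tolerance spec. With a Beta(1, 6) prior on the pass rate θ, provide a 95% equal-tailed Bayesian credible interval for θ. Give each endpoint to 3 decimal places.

[0.099, 0.386]

Posterior: Beta(1+6, 6+18) = Beta(7, 24).
Equal-tailed 95% interval: the 0.025 and 0.975 quantiles of Beta(7, 24).
Posterior mean ≈ 0.226, SD ≈ 0.074; a Normal approximation gives roughly [0.081, 0.371].
Exact: F⁻¹(0.025) = 0.099; F⁻¹(0.975) = 0.386.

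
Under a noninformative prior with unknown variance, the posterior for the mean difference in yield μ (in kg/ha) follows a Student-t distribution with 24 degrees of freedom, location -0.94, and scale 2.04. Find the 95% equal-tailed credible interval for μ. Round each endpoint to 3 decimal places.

The t_24 distribution is symmetric; the 95% interval is -0.94 ± t·2.04 with t_{0.975,24} = 2.064.
Half-width: 2.064 × 2.04 = 4.210.
-0.94 − 4.210 = -5.150; -0.94 + 4.210 = 3.270.

[-5.150, 3.270]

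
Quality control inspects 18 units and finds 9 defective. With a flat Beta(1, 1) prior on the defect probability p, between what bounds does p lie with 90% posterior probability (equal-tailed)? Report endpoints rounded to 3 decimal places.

Posterior: Beta(1+9, 1+9) = Beta(10, 10).
Equal-tailed 90% interval: the 0.05 and 0.95 quantiles of Beta(10, 10).
Posterior mean ≈ 0.500, SD ≈ 0.109; a Normal approximation gives roughly [0.321, 0.679].
Exact: F⁻¹(0.05) = 0.320; F⁻¹(0.95) = 0.680.

[0.320, 0.680]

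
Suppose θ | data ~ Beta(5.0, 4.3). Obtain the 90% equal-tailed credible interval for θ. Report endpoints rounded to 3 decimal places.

[0.277, 0.789]

Posterior: Beta(5.0, 4.3).
Equal-tailed 90% interval: the 0.05 and 0.95 quantiles of Beta(5.0, 4.3).
Posterior mean ≈ 0.538, SD ≈ 0.155; a Normal approximation gives roughly [0.282, 0.793].
Exact: F⁻¹(0.05) = 0.277; F⁻¹(0.95) = 0.789.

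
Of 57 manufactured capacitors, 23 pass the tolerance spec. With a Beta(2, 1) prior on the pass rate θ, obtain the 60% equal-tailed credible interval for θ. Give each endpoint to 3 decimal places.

Posterior: Beta(2+23, 1+34) = Beta(25, 35).
Equal-tailed 60% interval: the 0.2 and 0.8 quantiles of Beta(25, 35).
Posterior mean ≈ 0.417, SD ≈ 0.063; a Normal approximation gives roughly [0.364, 0.470].
Exact: F⁻¹(0.2) = 0.363; F⁻¹(0.8) = 0.470.

[0.363, 0.470]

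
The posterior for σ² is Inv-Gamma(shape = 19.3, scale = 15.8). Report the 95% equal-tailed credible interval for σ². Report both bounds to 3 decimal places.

Inverse-Gamma(19.3, 15.8) quantiles: F⁻¹(0.025) and F⁻¹(0.975).
Equivalently, 1/σ² ~ Gamma(19.3, rate = 15.8); invert its 0.975 and 0.025 quantiles.
Posterior mean ≈ 0.863, SD ≈ 0.208; a Normal approximation gives roughly [0.457, 1.270].
Exact: lower = 0.548; upper = 1.354.

[0.548, 1.354]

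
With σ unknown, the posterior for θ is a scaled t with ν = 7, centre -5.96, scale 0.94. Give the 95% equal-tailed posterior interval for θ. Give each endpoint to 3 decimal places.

The t_7 distribution is symmetric; the 95% interval is -5.96 ± t·0.94 with t_{0.975,7} = 2.365.
Half-width: 2.365 × 0.94 = 2.223.
-5.96 − 2.223 = -8.183; -5.96 + 2.223 = -3.737.

[-8.183, -3.737]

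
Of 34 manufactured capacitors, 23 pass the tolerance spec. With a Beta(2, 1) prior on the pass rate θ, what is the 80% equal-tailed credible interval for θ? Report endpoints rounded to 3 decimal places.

[0.576, 0.772]

Posterior: Beta(2+23, 1+11) = Beta(25, 12).
Equal-tailed 80% interval: the 0.1 and 0.9 quantiles of Beta(25, 12).
Posterior mean ≈ 0.676, SD ≈ 0.076; a Normal approximation gives roughly [0.578, 0.773].
Exact: F⁻¹(0.1) = 0.576; F⁻¹(0.9) = 0.772.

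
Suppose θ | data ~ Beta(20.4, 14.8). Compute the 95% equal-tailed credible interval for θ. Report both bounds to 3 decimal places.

Posterior: Beta(20.4, 14.8).
Equal-tailed 95% interval: the 0.025 and 0.975 quantiles of Beta(20.4, 14.8).
Posterior mean ≈ 0.580, SD ≈ 0.082; a Normal approximation gives roughly [0.419, 0.740].
Exact: F⁻¹(0.025) = 0.416; F⁻¹(0.975) = 0.735.

[0.416, 0.735]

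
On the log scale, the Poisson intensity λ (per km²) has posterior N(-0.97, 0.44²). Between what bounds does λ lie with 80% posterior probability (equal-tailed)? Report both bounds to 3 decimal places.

[0.216, 0.666]

On the log scale the 80% interval is -0.97 ± 1.282 × 0.44 = [-1.5339, -0.4061].
Exponentiate: [e^-1.5339, e^-0.4061] = [0.216, 0.666].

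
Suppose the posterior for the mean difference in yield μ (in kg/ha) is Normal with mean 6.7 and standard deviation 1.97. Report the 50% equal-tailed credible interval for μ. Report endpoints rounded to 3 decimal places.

The posterior is symmetric, so the 50% equal-tailed interval is μ = 6.7 ± z·1.97 with z = 0.674.
Half-width: 0.674 × 1.97 = 1.329.
6.7 − 1.329 = 5.371; 6.7 + 1.329 = 8.029.

[5.371, 8.029]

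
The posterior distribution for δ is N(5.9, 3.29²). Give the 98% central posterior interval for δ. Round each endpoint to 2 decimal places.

[-1.75, 13.55]

The posterior is symmetric, so the 98% equal-tailed interval is δ = 5.9 ± z·3.29 with z = 2.326.
Half-width: 2.326 × 3.29 = 7.65.
5.9 − 7.65 = -1.75; 5.9 + 7.65 = 13.55.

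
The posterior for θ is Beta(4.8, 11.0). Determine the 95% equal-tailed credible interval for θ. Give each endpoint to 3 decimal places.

Posterior: Beta(4.8, 11.0).
Equal-tailed 95% interval: the 0.025 and 0.975 quantiles of Beta(4.8, 11.0).
Posterior mean ≈ 0.304, SD ≈ 0.112; a Normal approximation gives roughly [0.084, 0.524].
Exact: F⁻¹(0.025) = 0.111; F⁻¹(0.975) = 0.543.

[0.111, 0.543]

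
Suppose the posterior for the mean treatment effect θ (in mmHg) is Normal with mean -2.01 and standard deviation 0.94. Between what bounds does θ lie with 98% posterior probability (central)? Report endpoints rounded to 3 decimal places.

The posterior is symmetric, so the 98% equal-tailed interval is θ = -2.01 ± z·0.94 with z = 2.326.
Half-width: 2.326 × 0.94 = 2.187.
-2.01 − 2.187 = -4.197; -2.01 + 2.187 = 0.177.

[-4.197, 0.177]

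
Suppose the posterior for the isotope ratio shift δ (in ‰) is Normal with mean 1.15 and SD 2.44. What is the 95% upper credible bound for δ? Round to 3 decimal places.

Need U with P(δ ≤ U) = 0.95: U = 1.15 + z_{0.05}·2.44.
z = 1.645; U = 1.15 + 1.645 × 2.44 = 5.163.

5.163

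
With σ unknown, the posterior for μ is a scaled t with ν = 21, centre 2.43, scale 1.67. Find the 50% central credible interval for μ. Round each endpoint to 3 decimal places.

The t_21 distribution is symmetric; the 50% interval is 2.43 ± t·1.67 with t_{0.75,21} = 0.686.
Half-width: 0.686 × 1.67 = 1.146.
2.43 − 1.146 = 1.284; 2.43 + 1.146 = 3.576.

[1.284, 3.576]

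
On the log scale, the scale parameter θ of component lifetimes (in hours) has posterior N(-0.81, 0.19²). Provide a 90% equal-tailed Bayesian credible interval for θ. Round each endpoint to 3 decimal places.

[0.325, 0.608]

On the log scale the 90% interval is -0.81 ± 1.645 × 0.19 = [-1.1225, -0.4975].
Exponentiate: [e^-1.1225, e^-0.4975] = [0.325, 0.608].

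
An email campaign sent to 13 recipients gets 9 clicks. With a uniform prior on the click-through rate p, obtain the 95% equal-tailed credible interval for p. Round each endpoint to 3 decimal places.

[0.419, 0.872]

Posterior: Beta(1+9, 1+4) = Beta(10, 5).
Equal-tailed 95% interval: the 0.025 and 0.975 quantiles of Beta(10, 5).
Posterior mean ≈ 0.667, SD ≈ 0.118; a Normal approximation gives roughly [0.436, 0.898].
Exact: F⁻¹(0.025) = 0.419; F⁻¹(0.975) = 0.872.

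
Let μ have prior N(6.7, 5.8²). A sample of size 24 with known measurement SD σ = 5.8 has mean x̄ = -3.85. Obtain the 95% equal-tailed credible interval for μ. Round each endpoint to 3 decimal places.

Posterior precision = 1/5.8² + 24/5.8² = 0.0297 + 0.7134 = 0.7432, so posterior SD = 1.1600.
Posterior mean = (6.7/5.8² + 24·-3.85/5.8²) / 0.7432 = -3.4280.
Interval: -3.4280 ± 1.960 × 1.1600 → [-5.702, -1.154].

[-5.702, -1.154]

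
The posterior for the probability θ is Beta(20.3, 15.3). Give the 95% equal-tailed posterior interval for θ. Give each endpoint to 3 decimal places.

Posterior: Beta(20.3, 15.3).
Equal-tailed 95% interval: the 0.025 and 0.975 quantiles of Beta(20.3, 15.3).
Posterior mean ≈ 0.570, SD ≈ 0.082; a Normal approximation gives roughly [0.410, 0.731].
Exact: F⁻¹(0.025) = 0.407; F⁻¹(0.975) = 0.726.

[0.407, 0.726]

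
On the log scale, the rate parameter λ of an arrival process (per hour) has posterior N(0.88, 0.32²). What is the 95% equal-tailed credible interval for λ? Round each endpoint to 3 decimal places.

[1.288, 4.514]

On the log scale the 95% interval is 0.88 ± 1.960 × 0.32 = [0.2528, 1.5072].
Exponentiate: [e^0.2528, e^1.5072] = [1.288, 4.514].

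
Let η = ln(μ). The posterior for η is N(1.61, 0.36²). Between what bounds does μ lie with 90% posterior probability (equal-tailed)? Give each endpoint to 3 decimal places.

[2.767, 9.044]

On the log scale the 90% interval is 1.61 ± 1.645 × 0.36 = [1.0179, 2.2021].
Exponentiate: [e^1.0179, e^2.2021] = [2.767, 9.044].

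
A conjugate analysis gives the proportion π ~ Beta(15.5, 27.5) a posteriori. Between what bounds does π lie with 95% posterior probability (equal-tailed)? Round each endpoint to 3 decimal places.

Posterior: Beta(15.5, 27.5).
Equal-tailed 95% interval: the 0.025 and 0.975 quantiles of Beta(15.5, 27.5).
Posterior mean ≈ 0.360, SD ≈ 0.072; a Normal approximation gives roughly [0.219, 0.502].
Exact: F⁻¹(0.025) = 0.226; F⁻¹(0.975) = 0.508.

[0.226, 0.508]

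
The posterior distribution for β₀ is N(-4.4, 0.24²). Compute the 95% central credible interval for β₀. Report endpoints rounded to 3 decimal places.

[-4.870, -3.930]

The posterior is symmetric, so the 95% equal-tailed interval is β₀ = -4.4 ± z·0.24 with z = 1.960.
Half-width: 1.960 × 0.24 = 0.470.
-4.4 − 0.470 = -4.870; -4.4 + 0.470 = -3.930.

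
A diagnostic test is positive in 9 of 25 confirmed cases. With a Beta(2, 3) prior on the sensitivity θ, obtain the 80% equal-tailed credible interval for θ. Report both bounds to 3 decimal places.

[0.257, 0.481]

Posterior: Beta(2+9, 3+16) = Beta(11, 19).
Equal-tailed 80% interval: the 0.1 and 0.9 quantiles of Beta(11, 19).
Posterior mean ≈ 0.367, SD ≈ 0.087; a Normal approximation gives roughly [0.256, 0.478].
Exact: F⁻¹(0.1) = 0.257; F⁻¹(0.9) = 0.481.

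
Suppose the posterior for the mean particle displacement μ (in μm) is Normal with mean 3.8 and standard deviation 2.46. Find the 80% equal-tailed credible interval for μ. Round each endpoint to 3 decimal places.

[0.647, 6.953]

The posterior is symmetric, so the 80% equal-tailed interval is μ = 3.8 ± z·2.46 with z = 1.282.
Half-width: 1.282 × 2.46 = 3.153.
3.8 − 3.153 = 0.647; 3.8 + 3.153 = 6.953.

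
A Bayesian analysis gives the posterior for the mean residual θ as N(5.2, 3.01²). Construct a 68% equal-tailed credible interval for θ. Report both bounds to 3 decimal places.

[2.207, 8.193]

The posterior is symmetric, so the 68% equal-tailed interval is θ = 5.2 ± z·3.01 with z = 0.994.
Half-width: 0.994 × 3.01 = 2.993.
5.2 − 2.993 = 2.207; 5.2 + 2.993 = 8.193.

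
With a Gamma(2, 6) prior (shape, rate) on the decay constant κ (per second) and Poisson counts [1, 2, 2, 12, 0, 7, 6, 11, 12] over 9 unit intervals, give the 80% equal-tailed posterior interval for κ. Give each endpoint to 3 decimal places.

[3.049, 4.313]

Posterior: Gamma(2+53, 6+9) = Gamma(55, 15) (shape, rate).
Equal-tailed 80% interval: Gamma(55, 15) quantiles at 0.1 and 0.9.
Posterior mean ≈ 3.667, SD ≈ 0.494; a Normal approximation gives roughly [3.033, 4.300].
Exact: lower = 3.049; upper = 4.313.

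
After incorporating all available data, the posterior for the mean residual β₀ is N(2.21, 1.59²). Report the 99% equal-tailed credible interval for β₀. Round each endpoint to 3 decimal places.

[-1.886, 6.306]

The posterior is symmetric, so the 99% equal-tailed interval is β₀ = 2.21 ± z·1.59 with z = 2.576.
Half-width: 2.576 × 1.59 = 4.096.
2.21 − 4.096 = -1.886; 2.21 + 4.096 = 6.306.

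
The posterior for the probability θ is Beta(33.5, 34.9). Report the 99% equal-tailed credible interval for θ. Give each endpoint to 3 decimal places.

Posterior: Beta(33.5, 34.9).
Equal-tailed 99% interval: the 0.005 and 0.995 quantiles of Beta(33.5, 34.9).
Posterior mean ≈ 0.490, SD ≈ 0.060; a Normal approximation gives roughly [0.335, 0.644].
Exact: F⁻¹(0.005) = 0.338; F⁻¹(0.995) = 0.643.

[0.338, 0.643]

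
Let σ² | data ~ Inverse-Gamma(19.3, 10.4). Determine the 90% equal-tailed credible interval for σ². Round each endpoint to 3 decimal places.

[0.384, 0.820]

Inverse-Gamma(19.3, 10.4) quantiles: F⁻¹(0.05) and F⁻¹(0.95).
Equivalently, 1/σ² ~ Gamma(19.3, rate = 10.4); invert its 0.95 and 0.05 quantiles.
Posterior mean ≈ 0.568, SD ≈ 0.137; a Normal approximation gives roughly [0.344, 0.793].
Exact: lower = 0.384; upper = 0.820.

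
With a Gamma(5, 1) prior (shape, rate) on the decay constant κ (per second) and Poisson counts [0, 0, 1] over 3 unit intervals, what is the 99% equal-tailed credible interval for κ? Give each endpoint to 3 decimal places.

Posterior: Gamma(5+1, 1+3) = Gamma(6, 4) (shape, rate).
Equal-tailed 99% interval: Gamma(6, 4) quantiles at 0.005 and 0.995.
Posterior mean ≈ 1.500, SD ≈ 0.612; a Normal approximation gives roughly [-0.077, 3.077].
Exact: lower = 0.384; upper = 3.537.

[0.384, 3.537]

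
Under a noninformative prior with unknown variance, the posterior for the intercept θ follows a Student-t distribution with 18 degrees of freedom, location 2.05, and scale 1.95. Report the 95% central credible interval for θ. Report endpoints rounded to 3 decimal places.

[-2.047, 6.147]

The t_18 distribution is symmetric; the 95% interval is 2.05 ± t·1.95 with t_{0.975,18} = 2.101.
Half-width: 2.101 × 1.95 = 4.097.
2.05 − 4.097 = -2.047; 2.05 + 4.097 = 6.147.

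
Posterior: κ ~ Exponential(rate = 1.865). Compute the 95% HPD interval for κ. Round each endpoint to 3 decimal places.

[0.000, 1.606]

The exponential density is strictly decreasing on [0, ∞), so the HPD interval is anchored at 0: [0, q] with P(κ ≤ q) = 0.95.
q = −ln(1 − 0.95) / 1.865 = 2.9957 / 1.865 = 1.606.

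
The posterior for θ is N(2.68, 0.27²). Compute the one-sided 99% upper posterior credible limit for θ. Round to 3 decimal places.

3.308

Need U with P(θ ≤ U) = 0.99: U = 2.68 + z_{0.01}·0.27.
z = 2.326; U = 2.68 + 2.326 × 0.27 = 3.308.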